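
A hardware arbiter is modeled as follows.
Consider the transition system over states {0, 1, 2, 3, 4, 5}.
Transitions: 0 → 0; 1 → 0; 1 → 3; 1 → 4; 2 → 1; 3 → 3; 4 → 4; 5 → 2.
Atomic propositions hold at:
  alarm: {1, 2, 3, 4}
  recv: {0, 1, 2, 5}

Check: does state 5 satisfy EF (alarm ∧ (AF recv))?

Yes

AF recv: least fixpoint, start Z0 = {0, 1, 2, 5}, add states with every successor in Z. Already a fixed point.
Sat(AF recv) = {0, 1, 2, 5}
Sat(alarm ∧ (AF recv)) = {1, 2}
EF (alarm ∧ (AF recv)): least fixpoint, start Z0 = {1, 2}, add states with some successor in Z. Z1 = {1, 2, 5}; fixed.
Sat(EF (alarm ∧ (AF recv))) = {1, 2, 5}
5 ∈ Sat(EF (alarm ∧ (AF recv))) = {1, 2, 5}, so the formula holds at 5.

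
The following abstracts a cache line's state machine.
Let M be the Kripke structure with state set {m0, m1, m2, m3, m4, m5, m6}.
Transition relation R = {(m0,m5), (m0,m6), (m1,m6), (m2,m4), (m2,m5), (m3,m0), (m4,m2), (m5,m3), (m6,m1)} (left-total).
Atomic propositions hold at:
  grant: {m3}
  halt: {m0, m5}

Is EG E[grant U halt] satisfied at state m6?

No

E[grant U halt]: least fixpoint, start Z0 = Sat(halt) = {m0, m5}, add states in Sat(grant) with some successor in Z. Z1 = {m0, m3, m5}; fixed.
Sat(E[grant U halt]) = {m0, m3, m5}
EG E[grant U halt]: greatest fixpoint, start Z0 = {m0, m3, m5}, keep only states in Sat with some successor in Z. Already a fixed point.
Sat(EG E[grant U halt]) = {m0, m3, m5}
m6 ∉ Sat(EG E[grant U halt]) = {m0, m3, m5}, so the formula does not hold at m6.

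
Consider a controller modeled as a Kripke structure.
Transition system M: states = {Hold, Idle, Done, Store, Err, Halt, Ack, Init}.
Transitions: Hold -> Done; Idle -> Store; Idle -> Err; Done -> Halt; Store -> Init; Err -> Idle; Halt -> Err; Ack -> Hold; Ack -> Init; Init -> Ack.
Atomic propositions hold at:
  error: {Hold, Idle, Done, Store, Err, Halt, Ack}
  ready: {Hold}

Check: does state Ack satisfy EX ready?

Sat(EX ready) = {s : some successor in {Hold}} = {Ack}
Ack ∈ Sat(EX ready) = {Ack}, so the formula holds at Ack.

Yes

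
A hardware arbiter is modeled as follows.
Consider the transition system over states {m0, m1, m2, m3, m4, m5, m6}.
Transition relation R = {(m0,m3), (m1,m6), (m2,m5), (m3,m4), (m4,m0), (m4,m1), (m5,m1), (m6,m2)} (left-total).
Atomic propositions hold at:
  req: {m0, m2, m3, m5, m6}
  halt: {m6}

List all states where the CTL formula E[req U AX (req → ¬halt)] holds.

Sat(¬halt) = {m0, m1, m2, m3, m4, m5}
Sat(req → ¬halt) = {m0, m1, m2, m3, m4, m5}
Sat(AX (req → ¬halt)) = {s : every successor in {m0, m1, m2, m3, m4, m5}} = {m0, m2, m3, m4, m5, m6}
E[req U AX (req → ¬halt)]: least fixpoint, start Z0 = Sat(AX (req → ¬halt)) = {m0, m2, m3, m4, m5, m6}, add states in Sat(req) with some successor in Z. Already a fixed point.
Sat(E[req U AX (req → ¬halt)]) = {m0, m2, m3, m4, m5, m6}

{m0, m2, m3, m4, m5, m6}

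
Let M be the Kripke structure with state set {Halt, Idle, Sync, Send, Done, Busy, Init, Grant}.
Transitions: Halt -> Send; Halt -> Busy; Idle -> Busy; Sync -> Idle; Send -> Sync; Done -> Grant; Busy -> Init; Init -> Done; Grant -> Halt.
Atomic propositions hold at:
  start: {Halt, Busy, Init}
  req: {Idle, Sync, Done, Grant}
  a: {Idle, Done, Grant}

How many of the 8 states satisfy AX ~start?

Sat(~start) = {Idle, Sync, Send, Done, Grant}
Sat(AX ~start) = {s : every successor in {Idle, Sync, Send, Done, Grant}} = {Sync, Send, Done, Init}
|Sat(AX ~start)| = |{Sync, Send, Done, Init}| = 4.

4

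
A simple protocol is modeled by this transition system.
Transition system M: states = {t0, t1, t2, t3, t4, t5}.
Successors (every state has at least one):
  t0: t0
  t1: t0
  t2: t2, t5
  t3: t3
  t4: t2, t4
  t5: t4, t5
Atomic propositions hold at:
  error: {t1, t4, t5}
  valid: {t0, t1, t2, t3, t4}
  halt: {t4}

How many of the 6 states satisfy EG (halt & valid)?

Sat(halt & valid) = {t4}
EG (halt & valid): greatest fixpoint, start Z0 = {t4}, keep only states in Sat with some successor in Z. Already a fixed point.
Sat(EG (halt & valid)) = {t4}
|Sat(EG (halt & valid))| = |{t4}| = 1.

1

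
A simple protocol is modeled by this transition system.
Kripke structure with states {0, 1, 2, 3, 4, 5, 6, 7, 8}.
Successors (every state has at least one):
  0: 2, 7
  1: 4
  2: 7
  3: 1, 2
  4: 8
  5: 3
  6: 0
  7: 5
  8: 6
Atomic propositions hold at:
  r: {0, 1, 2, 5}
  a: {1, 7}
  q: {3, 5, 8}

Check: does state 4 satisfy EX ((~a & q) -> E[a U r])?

No

Sat(~a) = {0, 2, 3, 4, 5, 6, 8}
Sat(~a & q) = {3, 5, 8}
E[a U r]: least fixpoint, start Z0 = Sat(r) = {0, 1, 2, 5}, add states in Sat(a) with some successor in Z. Z1 = {0, 1, 2, 5, 7}; fixed.
Sat(E[a U r]) = {0, 1, 2, 5, 7}
Sat((~a & q) -> E[a U r]) = {0, 1, 2, 4, 5, 6, 7}
Sat(EX ((~a & q) -> E[a U r])) = {s : some successor in {0, 1, 2, 4, 5, 6, 7}} = {0, 1, 2, 3, 6, 7, 8}
4 ∉ Sat(EX ((~a & q) -> E[a U r])) = {0, 1, 2, 3, 6, 7, 8}, so the formula does not hold at 4.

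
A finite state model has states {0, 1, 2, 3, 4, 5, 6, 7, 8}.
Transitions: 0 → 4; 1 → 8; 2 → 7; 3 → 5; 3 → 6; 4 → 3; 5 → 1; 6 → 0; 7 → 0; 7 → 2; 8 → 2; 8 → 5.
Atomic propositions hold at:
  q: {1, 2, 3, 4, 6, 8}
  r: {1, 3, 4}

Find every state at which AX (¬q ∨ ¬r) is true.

{1, 2, 3, 6, 7, 8}

Sat(¬q) = {0, 5, 7}
Sat(¬r) = {0, 2, 5, 6, 7, 8}
Sat(¬q ∨ ¬r) = {0, 2, 5, 6, 7, 8}
Sat(AX (¬q ∨ ¬r)) = {s : every successor in {0, 2, 5, 6, 7, 8}} = {1, 2, 3, 6, 7, 8}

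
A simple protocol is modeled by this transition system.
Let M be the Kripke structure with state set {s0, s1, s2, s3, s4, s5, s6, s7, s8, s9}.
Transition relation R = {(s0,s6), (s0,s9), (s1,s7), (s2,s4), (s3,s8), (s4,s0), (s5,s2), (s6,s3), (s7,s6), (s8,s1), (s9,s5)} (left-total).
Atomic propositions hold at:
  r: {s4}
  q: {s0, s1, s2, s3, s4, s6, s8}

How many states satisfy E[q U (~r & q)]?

7

Sat(~r) = {s0, s1, s2, s3, s5, s6, s7, s8, s9}
Sat(~r & q) = {s0, s1, s2, s3, s6, s8}
E[q U (~r & q)]: least fixpoint, start Z0 = Sat((~r & q)) = {s0, s1, s2, s3, s6, s8}, add states in Sat(q) with some successor in Z. Z1 = {s0, s1, s2, s3, s4, s6, s8}; fixed.
Sat(E[q U (~r & q)]) = {s0, s1, s2, s3, s4, s6, s8}
|Sat(E[q U (~r & q)])| = |{s0, s1, s2, s3, s4, s6, s8}| = 7.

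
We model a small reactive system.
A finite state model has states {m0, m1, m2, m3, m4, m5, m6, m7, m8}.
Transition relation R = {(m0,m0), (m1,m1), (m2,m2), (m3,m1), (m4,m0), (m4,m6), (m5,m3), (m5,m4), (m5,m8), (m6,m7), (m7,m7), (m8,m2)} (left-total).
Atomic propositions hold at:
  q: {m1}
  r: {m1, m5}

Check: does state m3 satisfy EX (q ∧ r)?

Sat(q ∧ r) = {m1}
Sat(EX (q ∧ r)) = {s : some successor in {m1}} = {m1, m3}
m3 ∈ Sat(EX (q ∧ r)) = {m1, m3}, so the formula holds at m3.

Yes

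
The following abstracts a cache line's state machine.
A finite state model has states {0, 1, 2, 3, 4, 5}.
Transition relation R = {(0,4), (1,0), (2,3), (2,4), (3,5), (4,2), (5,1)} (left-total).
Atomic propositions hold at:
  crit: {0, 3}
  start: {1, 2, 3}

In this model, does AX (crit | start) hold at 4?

Yes

Sat(crit | start) = {0, 1, 2, 3}
Sat(AX (crit | start)) = {s : every successor in {0, 1, 2, 3}} = {1, 4, 5}
4 ∈ Sat(AX (crit | start)) = {1, 4, 5}, so the formula holds at 4.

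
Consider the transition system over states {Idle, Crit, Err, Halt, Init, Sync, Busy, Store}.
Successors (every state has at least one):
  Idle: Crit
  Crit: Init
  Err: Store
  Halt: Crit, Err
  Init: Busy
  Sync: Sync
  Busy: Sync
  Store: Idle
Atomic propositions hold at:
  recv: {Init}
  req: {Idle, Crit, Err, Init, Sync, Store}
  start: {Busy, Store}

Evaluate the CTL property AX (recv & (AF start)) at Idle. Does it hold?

No

AF start: least fixpoint, start Z0 = {Busy, Store}, add states with every successor in Z. Z1 = {Err, Init, Busy, Store}; Z2 = {Crit, Err, Init, Busy, Store}; Z3 = {Idle, Crit, Err, Halt, Init, Busy, Store}; fixed.
Sat(AF start) = {Idle, Crit, Err, Halt, Init, Busy, Store}
Sat(recv & (AF start)) = {Init}
Sat(AX (recv & (AF start))) = {s : every successor in {Init}} = {Crit}
Idle ∉ Sat(AX (recv & (AF start))) = {Crit}, so the formula does not hold at Idle.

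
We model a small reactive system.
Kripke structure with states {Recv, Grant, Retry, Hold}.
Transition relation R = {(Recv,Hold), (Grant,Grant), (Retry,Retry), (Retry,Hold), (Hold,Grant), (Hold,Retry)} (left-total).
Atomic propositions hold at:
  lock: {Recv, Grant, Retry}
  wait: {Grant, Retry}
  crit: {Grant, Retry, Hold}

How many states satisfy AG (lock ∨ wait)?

Sat(lock ∨ wait) = {Recv, Grant, Retry}
AG (lock ∨ wait): greatest fixpoint, start Z0 = {Recv, Grant, Retry}, keep only states in Sat with every successor in Z. Z1 = {Grant}; fixed.
Sat(AG (lock ∨ wait)) = {Grant}
|Sat(AG (lock ∨ wait))| = |{Grant}| = 1.

1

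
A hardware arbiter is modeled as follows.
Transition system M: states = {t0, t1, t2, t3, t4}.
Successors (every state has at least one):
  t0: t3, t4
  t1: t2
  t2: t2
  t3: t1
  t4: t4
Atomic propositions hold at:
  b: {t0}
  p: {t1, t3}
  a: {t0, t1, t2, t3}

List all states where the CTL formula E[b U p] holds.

E[b U p]: least fixpoint, start Z0 = Sat(p) = {t1, t3}, add states in Sat(b) with some successor in Z. Z1 = {t0, t1, t3}; fixed.
Sat(E[b U p]) = {t0, t1, t3}

{t0, t1, t3}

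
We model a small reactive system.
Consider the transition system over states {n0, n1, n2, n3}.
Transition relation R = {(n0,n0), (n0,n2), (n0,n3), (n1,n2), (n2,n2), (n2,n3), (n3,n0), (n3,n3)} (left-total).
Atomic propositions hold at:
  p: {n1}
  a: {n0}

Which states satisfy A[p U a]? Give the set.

A[p U a]: least fixpoint, start Z0 = Sat(a) = {n0}, add states in Sat(p) with every successor in Z. Already a fixed point.
Sat(A[p U a]) = {n0}

{n0}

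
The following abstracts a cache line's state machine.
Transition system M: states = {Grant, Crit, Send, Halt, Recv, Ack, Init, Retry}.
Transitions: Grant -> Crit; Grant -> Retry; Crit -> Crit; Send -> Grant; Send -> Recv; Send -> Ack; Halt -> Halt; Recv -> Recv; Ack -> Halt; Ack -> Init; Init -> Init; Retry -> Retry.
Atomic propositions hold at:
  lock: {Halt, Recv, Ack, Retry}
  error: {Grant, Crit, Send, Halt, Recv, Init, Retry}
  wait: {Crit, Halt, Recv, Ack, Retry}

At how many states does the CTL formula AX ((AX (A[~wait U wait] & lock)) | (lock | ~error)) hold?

Sat(~wait) = {Grant, Send, Init}
A[~wait U wait]: least fixpoint, start Z0 = Sat(wait) = {Crit, Halt, Recv, Ack, Retry}, add states in Sat(~wait) with every successor in Z. Z1 = {Grant, Crit, Halt, Recv, Ack, Retry}; Z2 = {Grant, Crit, Send, Halt, Recv, Ack, Retry}; fixed.
Sat(A[~wait U wait]) = {Grant, Crit, Send, Halt, Recv, Ack, Retry}
Sat(A[~wait U wait] & lock) = {Halt, Recv, Ack, Retry}
Sat(AX (A[~wait U wait] & lock)) = {s : every successor in {Halt, Recv, Ack, Retry}} = {Halt, Recv, Retry}
Sat(~error) = {Ack}
Sat(lock | ~error) = {Halt, Recv, Ack, Retry}
Sat((AX (A[~wait U wait] & lock)) | (lock | ~error)) = {Halt, Recv, Ack, Retry}
Sat(AX ((AX (A[~wait U wait] & lock)) | (lock | ~error))) = {s : every successor in {Halt, Recv, Ack, Retry}} = {Halt, Recv, Retry}
|Sat(AX ((AX (A[~wait U wait] & lock)) | (lock | ~error)))| = |{Halt, Recv, Retry}| = 3.

3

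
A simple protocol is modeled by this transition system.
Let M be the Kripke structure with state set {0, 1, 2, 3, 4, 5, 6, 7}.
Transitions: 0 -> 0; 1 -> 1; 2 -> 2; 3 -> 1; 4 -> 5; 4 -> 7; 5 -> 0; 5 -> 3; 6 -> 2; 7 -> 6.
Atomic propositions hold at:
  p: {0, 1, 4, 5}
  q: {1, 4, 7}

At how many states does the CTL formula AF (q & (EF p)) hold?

EF p: least fixpoint, start Z0 = {0, 1, 4, 5}, add states with some successor in Z. Z1 = {0, 1, 3, 4, 5}; fixed.
Sat(EF p) = {0, 1, 3, 4, 5}
Sat(q & (EF p)) = {1, 4}
AF (q & (EF p)): least fixpoint, start Z0 = {1, 4}, add states with every successor in Z. Z1 = {1, 3, 4}; fixed.
Sat(AF (q & (EF p))) = {1, 3, 4}
|Sat(AF (q & (EF p)))| = |{1, 3, 4}| = 3.

3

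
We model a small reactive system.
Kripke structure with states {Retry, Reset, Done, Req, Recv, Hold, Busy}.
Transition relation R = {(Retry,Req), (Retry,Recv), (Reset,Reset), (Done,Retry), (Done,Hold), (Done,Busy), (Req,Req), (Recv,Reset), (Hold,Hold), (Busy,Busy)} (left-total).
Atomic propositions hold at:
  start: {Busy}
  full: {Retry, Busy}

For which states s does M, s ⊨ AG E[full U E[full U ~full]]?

{Retry, Reset, Req, Recv, Hold}

Sat(~full) = {Reset, Done, Req, Recv, Hold}
E[full U ~full]: least fixpoint, start Z0 = Sat(~full) = {Reset, Done, Req, Recv, Hold}, add states in Sat(full) with some successor in Z. Z1 = {Retry, Reset, Done, Req, Recv, Hold}; fixed.
Sat(E[full U ~full]) = {Retry, Reset, Done, Req, Recv, Hold}
E[full U E[full U ~full]]: least fixpoint, start Z0 = Sat(E[full U ~full]) = {Retry, Reset, Done, Req, Recv, Hold}, add states in Sat(full) with some successor in Z. Already a fixed point.
Sat(E[full U E[full U ~full]]) = {Retry, Reset, Done, Req, Recv, Hold}
AG E[full U E[full U ~full]]: greatest fixpoint, start Z0 = {Retry, Reset, Done, Req, Recv, Hold}, keep only states in Sat with every successor in Z. Z1 = {Retry, Reset, Req, Recv, Hold}; fixed.
Sat(AG E[full U E[full U ~full]]) = {Retry, Reset, Req, Recv, Hold}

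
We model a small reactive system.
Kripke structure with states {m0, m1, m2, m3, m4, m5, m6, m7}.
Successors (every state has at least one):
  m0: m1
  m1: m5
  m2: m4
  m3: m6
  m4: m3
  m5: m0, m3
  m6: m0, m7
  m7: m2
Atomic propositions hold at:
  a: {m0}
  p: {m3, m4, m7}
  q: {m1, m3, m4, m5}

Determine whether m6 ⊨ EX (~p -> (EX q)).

Sat(~p) = {m0, m1, m2, m5, m6}
Sat(EX q) = {s : some successor in {m1, m3, m4, m5}} = {m0, m1, m2, m4, m5}
Sat(~p -> (EX q)) = {m0, m1, m2, m3, m4, m5, m7}
Sat(EX (~p -> (EX q))) = {s : some successor in {m0, m1, m2, m3, m4, m5, m7}} = {m0, m1, m2, m4, m5, m6, m7}
m6 ∈ Sat(EX (~p -> (EX q))) = {m0, m1, m2, m4, m5, m6, m7}, so the formula holds at m6.

Yes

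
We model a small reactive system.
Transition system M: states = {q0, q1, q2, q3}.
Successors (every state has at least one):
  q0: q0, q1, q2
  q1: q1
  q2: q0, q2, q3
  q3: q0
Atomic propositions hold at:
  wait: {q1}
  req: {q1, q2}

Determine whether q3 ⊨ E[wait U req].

E[wait U req]: least fixpoint, start Z0 = Sat(req) = {q1, q2}, add states in Sat(wait) with some successor in Z. Already a fixed point.
Sat(E[wait U req]) = {q1, q2}
q3 ∉ Sat(E[wait U req]) = {q1, q2}, so the formula does not hold at q3.

No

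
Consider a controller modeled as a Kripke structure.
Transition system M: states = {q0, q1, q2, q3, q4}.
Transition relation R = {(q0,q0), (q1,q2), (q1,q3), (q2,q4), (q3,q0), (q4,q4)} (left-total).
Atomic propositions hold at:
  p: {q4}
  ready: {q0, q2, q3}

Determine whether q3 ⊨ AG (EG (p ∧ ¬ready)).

Sat(¬ready) = {q1, q4}
Sat(p ∧ ¬ready) = {q4}
EG (p ∧ ¬ready): greatest fixpoint, start Z0 = {q4}, keep only states in Sat with some successor in Z. Already a fixed point.
Sat(EG (p ∧ ¬ready)) = {q4}
AG (EG (p ∧ ¬ready)): greatest fixpoint, start Z0 = {q4}, keep only states in Sat with every successor in Z. Already a fixed point.
Sat(AG (EG (p ∧ ¬ready))) = {q4}
q3 ∉ Sat(AG (EG (p ∧ ¬ready))) = {q4}, so the formula does not hold at q3.

No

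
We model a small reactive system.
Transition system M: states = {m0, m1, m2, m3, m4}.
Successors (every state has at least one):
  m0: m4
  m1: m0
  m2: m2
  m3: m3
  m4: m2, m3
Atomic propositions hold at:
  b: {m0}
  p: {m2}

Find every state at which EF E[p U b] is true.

E[p U b]: least fixpoint, start Z0 = Sat(b) = {m0}, add states in Sat(p) with some successor in Z. Already a fixed point.
Sat(E[p U b]) = {m0}
EF E[p U b]: least fixpoint, start Z0 = {m0}, add states with some successor in Z. Z1 = {m0, m1}; fixed.
Sat(EF E[p U b]) = {m0, m1}

{m0, m1}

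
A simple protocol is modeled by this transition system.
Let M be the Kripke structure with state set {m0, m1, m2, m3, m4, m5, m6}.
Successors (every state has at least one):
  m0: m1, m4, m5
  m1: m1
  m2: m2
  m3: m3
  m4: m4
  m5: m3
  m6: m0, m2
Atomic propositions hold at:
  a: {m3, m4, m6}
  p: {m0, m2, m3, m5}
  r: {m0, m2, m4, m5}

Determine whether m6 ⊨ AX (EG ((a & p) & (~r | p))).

Sat(a & p) = {m3}
Sat(~r) = {m1, m3, m6}
Sat(~r | p) = {m0, m1, m2, m3, m5, m6}
Sat((a & p) & (~r | p)) = {m3}
EG ((a & p) & (~r | p)): greatest fixpoint, start Z0 = {m3}, keep only states in Sat with some successor in Z. Already a fixed point.
Sat(EG ((a & p) & (~r | p))) = {m3}
Sat(AX (EG ((a & p) & (~r | p)))) = {s : every successor in {m3}} = {m3, m5}
m6 ∉ Sat(AX (EG ((a & p) & (~r | p)))) = {m3, m5}, so the formula does not hold at m6.

No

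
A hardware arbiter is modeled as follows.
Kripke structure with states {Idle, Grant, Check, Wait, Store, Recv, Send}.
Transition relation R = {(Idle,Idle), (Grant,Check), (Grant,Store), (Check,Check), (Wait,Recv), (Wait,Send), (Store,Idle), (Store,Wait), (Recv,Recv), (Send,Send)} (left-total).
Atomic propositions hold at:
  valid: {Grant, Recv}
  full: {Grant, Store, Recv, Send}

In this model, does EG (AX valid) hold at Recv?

Sat(AX valid) = {s : every successor in {Grant, Recv}} = {Recv}
EG (AX valid): greatest fixpoint, start Z0 = {Recv}, keep only states in Sat with some successor in Z. Already a fixed point.
Sat(EG (AX valid)) = {Recv}
Recv ∈ Sat(EG (AX valid)) = {Recv}, so the formula holds at Recv.

Yes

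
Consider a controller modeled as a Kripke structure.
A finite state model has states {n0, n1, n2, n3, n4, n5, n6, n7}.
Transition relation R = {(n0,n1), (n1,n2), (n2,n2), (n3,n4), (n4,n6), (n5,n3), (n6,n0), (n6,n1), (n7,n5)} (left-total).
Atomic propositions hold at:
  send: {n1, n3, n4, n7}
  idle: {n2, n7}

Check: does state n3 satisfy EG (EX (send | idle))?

No

Sat(send | idle) = {n1, n2, n3, n4, n7}
Sat(EX (send | idle)) = {s : some successor in {n1, n2, n3, n4, n7}} = {n0, n1, n2, n3, n5, n6}
EG (EX (send | idle)): greatest fixpoint, start Z0 = {n0, n1, n2, n3, n5, n6}, keep only states in Sat with some successor in Z. Z1 = {n0, n1, n2, n5, n6}; Z2 = {n0, n1, n2, n6}; fixed.
Sat(EG (EX (send | idle))) = {n0, n1, n2, n6}
n3 ∉ Sat(EG (EX (send | idle))) = {n0, n1, n2, n6}, so the formula does not hold at n3.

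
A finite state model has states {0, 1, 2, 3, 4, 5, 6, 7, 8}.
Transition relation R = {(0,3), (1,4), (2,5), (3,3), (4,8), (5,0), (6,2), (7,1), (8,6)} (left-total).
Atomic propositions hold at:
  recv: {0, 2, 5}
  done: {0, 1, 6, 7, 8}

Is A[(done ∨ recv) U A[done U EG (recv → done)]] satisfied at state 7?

No

Sat(done ∨ recv) = {0, 1, 2, 5, 6, 7, 8}
Sat(recv → done) = {0, 1, 3, 4, 6, 7, 8}
EG (recv → done): greatest fixpoint, start Z0 = {0, 1, 3, 4, 6, 7, 8}, keep only states in Sat with some successor in Z. Z1 = {0, 1, 3, 4, 7, 8}; Z2 = {0, 1, 3, 4, 7}; Z3 = {0, 1, 3, 7}; Z4 = {0, 3, 7}; Z5 = {0, 3}; fixed.
Sat(EG (recv → done)) = {0, 3}
A[done U EG (recv → done)]: least fixpoint, start Z0 = Sat(EG (recv → done)) = {0, 3}, add states in Sat(done) with every successor in Z. Already a fixed point.
Sat(A[done U EG (recv → done)]) = {0, 3}
A[(done ∨ recv) U A[done U EG (recv → done)]]: least fixpoint, start Z0 = Sat(A[done U EG (recv → done)]) = {0, 3}, add states in Sat(done ∨ recv) with every successor in Z. Z1 = {0, 3, 5}; Z2 = {0, 2, 3, 5}; Z3 = {0, 2, 3, 5, 6}; Z4 = {0, 2, 3, 5, 6, 8}; fixed.
Sat(A[(done ∨ recv) U A[done U EG (recv → done)]]) = {0, 2, 3, 5, 6, 8}
7 ∉ Sat(A[(done ∨ recv) U A[done U EG (recv → done)]]) = {0, 2, 3, 5, 6, 8}, so the formula does not hold at 7.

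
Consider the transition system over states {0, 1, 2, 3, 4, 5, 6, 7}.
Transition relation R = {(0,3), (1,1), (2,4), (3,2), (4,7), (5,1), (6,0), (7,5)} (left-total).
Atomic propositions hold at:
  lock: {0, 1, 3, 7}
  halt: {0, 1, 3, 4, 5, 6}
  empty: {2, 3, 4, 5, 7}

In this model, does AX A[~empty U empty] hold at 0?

Sat(~empty) = {0, 1, 6}
A[~empty U empty]: least fixpoint, start Z0 = Sat(empty) = {2, 3, 4, 5, 7}, add states in Sat(~empty) with every successor in Z. Z1 = {0, 2, 3, 4, 5, 7}; Z2 = {0, 2, 3, 4, 5, 6, 7}; fixed.
Sat(A[~empty U empty]) = {0, 2, 3, 4, 5, 6, 7}
Sat(AX A[~empty U empty]) = {s : every successor in {0, 2, 3, 4, 5, 6, 7}} = {0, 2, 3, 4, 6, 7}
0 ∈ Sat(AX A[~empty U empty]) = {0, 2, 3, 4, 6, 7}, so the formula holds at 0.

Yes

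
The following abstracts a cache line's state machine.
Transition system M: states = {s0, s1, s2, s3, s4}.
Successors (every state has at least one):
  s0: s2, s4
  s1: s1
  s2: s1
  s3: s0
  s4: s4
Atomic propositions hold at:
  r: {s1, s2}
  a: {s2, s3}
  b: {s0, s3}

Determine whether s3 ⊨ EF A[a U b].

Yes

A[a U b]: least fixpoint, start Z0 = Sat(b) = {s0, s3}, add states in Sat(a) with every successor in Z. Already a fixed point.
Sat(A[a U b]) = {s0, s3}
EF A[a U b]: least fixpoint, start Z0 = {s0, s3}, add states with some successor in Z. Already a fixed point.
Sat(EF A[a U b]) = {s0, s3}
s3 ∈ Sat(EF A[a U b]) = {s0, s3}, so the formula holds at s3.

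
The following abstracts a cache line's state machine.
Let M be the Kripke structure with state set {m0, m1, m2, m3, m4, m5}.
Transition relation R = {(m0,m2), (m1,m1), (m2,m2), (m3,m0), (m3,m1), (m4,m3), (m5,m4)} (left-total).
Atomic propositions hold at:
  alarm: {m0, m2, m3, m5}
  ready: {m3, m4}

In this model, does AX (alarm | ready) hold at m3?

No

Sat(alarm | ready) = {m0, m2, m3, m4, m5}
Sat(AX (alarm | ready)) = {s : every successor in {m0, m2, m3, m4, m5}} = {m0, m2, m4, m5}
m3 ∉ Sat(AX (alarm | ready)) = {m0, m2, m4, m5}, so the formula does not hold at m3.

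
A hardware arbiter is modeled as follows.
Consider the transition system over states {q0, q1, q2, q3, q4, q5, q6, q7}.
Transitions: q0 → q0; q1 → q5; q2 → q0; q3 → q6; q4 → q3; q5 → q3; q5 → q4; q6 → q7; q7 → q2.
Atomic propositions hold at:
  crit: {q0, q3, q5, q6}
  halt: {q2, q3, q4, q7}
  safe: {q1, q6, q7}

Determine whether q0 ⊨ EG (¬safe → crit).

Sat(¬safe) = {q0, q2, q3, q4, q5}
Sat(¬safe → crit) = {q0, q1, q3, q5, q6, q7}
EG (¬safe → crit): greatest fixpoint, start Z0 = {q0, q1, q3, q5, q6, q7}, keep only states in Sat with some successor in Z. Z1 = {q0, q1, q3, q5, q6}; Z2 = {q0, q1, q3, q5}; Z3 = {q0, q1, q5}; Z4 = {q0, q1}; Z5 = {q0}; fixed.
Sat(EG (¬safe → crit)) = {q0}
q0 ∈ Sat(EG (¬safe → crit)) = {q0}, so the formula holds at q0.

Yes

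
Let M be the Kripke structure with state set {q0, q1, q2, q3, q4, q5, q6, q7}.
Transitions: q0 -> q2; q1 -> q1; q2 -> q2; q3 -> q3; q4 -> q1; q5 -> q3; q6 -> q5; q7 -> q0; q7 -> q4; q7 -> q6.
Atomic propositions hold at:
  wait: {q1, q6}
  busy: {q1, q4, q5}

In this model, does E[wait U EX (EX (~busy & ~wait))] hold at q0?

Sat(~busy) = {q0, q2, q3, q6, q7}
Sat(~wait) = {q0, q2, q3, q4, q5, q7}
Sat(~busy & ~wait) = {q0, q2, q3, q7}
Sat(EX (~busy & ~wait)) = {s : some successor in {q0, q2, q3, q7}} = {q0, q2, q3, q5, q7}
Sat(EX (EX (~busy & ~wait))) = {s : some successor in {q0, q2, q3, q5, q7}} = {q0, q2, q3, q5, q6, q7}
E[wait U EX (EX (~busy & ~wait))]: least fixpoint, start Z0 = Sat(EX (EX (~busy & ~wait))) = {q0, q2, q3, q5, q6, q7}, add states in Sat(wait) with some successor in Z. Already a fixed point.
Sat(E[wait U EX (EX (~busy & ~wait))]) = {q0, q2, q3, q5, q6, q7}
q0 ∈ Sat(E[wait U EX (EX (~busy & ~wait))]) = {q0, q2, q3, q5, q6, q7}, so the formula holds at q0.

Yes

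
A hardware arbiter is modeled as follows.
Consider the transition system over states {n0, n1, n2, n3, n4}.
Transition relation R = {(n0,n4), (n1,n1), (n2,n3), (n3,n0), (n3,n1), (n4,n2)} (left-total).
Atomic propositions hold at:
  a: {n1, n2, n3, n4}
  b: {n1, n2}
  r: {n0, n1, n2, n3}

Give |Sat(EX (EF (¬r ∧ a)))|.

Sat(¬r) = {n4}
Sat(¬r ∧ a) = {n4}
EF (¬r ∧ a): least fixpoint, start Z0 = {n4}, add states with some successor in Z. Z1 = {n0, n4}; Z2 = {n0, n3, n4}; Z3 = {n0, n2, n3, n4}; fixed.
Sat(EF (¬r ∧ a)) = {n0, n2, n3, n4}
Sat(EX (EF (¬r ∧ a))) = {s : some successor in {n0, n2, n3, n4}} = {n0, n2, n3, n4}
|Sat(EX (EF (¬r ∧ a)))| = |{n0, n2, n3, n4}| = 4.

4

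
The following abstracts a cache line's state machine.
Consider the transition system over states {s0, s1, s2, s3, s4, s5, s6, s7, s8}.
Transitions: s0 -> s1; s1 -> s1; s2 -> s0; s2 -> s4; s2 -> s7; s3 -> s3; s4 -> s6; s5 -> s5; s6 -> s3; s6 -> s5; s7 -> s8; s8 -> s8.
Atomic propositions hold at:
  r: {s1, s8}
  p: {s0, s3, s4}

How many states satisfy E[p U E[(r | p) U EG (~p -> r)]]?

4

Sat(r | p) = {s0, s1, s3, s4, s8}
Sat(~p) = {s1, s2, s5, s6, s7, s8}
Sat(~p -> r) = {s0, s1, s3, s4, s8}
EG (~p -> r): greatest fixpoint, start Z0 = {s0, s1, s3, s4, s8}, keep only states in Sat with some successor in Z. Z1 = {s0, s1, s3, s8}; fixed.
Sat(EG (~p -> r)) = {s0, s1, s3, s8}
E[(r | p) U EG (~p -> r)]: least fixpoint, start Z0 = Sat(EG (~p -> r)) = {s0, s1, s3, s8}, add states in Sat(r | p) with some successor in Z. Already a fixed point.
Sat(E[(r | p) U EG (~p -> r)]) = {s0, s1, s3, s8}
E[p U E[(r | p) U EG (~p -> r)]]: least fixpoint, start Z0 = Sat(E[(r | p) U EG (~p -> r)]) = {s0, s1, s3, s8}, add states in Sat(p) with some successor in Z. Already a fixed point.
Sat(E[p U E[(r | p) U EG (~p -> r)]]) = {s0, s1, s3, s8}
|Sat(E[p U E[(r | p) U EG (~p -> r)]])| = |{s0, s1, s3, s8}| = 4.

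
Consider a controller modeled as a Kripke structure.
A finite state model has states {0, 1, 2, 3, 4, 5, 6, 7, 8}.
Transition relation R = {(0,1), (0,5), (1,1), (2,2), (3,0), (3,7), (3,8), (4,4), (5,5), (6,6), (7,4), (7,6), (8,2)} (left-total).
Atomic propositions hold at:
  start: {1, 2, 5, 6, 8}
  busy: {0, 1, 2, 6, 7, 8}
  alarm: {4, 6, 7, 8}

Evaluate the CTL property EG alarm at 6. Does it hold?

Yes

EG alarm: greatest fixpoint, start Z0 = {4, 6, 7, 8}, keep only states in Sat with some successor in Z. Z1 = {4, 6, 7}; fixed.
Sat(EG alarm) = {4, 6, 7}
6 ∈ Sat(EG alarm) = {4, 6, 7}, so the formula holds at 6.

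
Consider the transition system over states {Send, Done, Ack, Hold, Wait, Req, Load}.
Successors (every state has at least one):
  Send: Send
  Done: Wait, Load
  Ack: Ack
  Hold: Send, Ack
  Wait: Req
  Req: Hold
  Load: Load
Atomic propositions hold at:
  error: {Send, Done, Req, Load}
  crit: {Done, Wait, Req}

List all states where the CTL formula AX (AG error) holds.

{Send, Load}

AG error: greatest fixpoint, start Z0 = {Send, Done, Req, Load}, keep only states in Sat with every successor in Z. Z1 = {Send, Load}; fixed.
Sat(AG error) = {Send, Load}
Sat(AX (AG error)) = {s : every successor in {Send, Load}} = {Send, Load}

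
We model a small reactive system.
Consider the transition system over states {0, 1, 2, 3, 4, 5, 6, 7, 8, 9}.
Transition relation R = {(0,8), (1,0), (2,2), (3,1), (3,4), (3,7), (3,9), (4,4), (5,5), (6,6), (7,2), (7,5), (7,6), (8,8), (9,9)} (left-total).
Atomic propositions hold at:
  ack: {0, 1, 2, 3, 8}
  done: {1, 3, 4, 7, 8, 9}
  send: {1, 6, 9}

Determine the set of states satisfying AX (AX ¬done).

Sat(¬done) = {0, 2, 5, 6}
Sat(AX ¬done) = {s : every successor in {0, 2, 5, 6}} = {1, 2, 5, 6, 7}
Sat(AX (AX ¬done)) = {s : every successor in {1, 2, 5, 6, 7}} = {2, 5, 6, 7}

{2, 5, 6, 7}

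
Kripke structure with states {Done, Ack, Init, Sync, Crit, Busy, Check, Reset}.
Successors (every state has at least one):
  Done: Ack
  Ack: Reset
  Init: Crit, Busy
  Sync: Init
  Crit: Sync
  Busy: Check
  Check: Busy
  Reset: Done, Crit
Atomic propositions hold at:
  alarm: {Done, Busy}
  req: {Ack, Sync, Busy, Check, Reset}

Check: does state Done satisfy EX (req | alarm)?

Yes

Sat(req | alarm) = {Done, Ack, Sync, Busy, Check, Reset}
Sat(EX (req | alarm)) = {s : some successor in {Done, Ack, Sync, Busy, Check, Reset}} = {Done, Ack, Init, Crit, Busy, Check, Reset}
Done ∈ Sat(EX (req | alarm)) = {Done, Ack, Init, Crit, Busy, Check, Reset}, so the formula holds at Done.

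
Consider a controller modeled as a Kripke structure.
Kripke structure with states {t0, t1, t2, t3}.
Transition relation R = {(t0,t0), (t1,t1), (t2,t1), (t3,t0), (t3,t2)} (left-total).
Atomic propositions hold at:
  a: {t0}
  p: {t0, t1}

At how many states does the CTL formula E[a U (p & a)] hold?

1

Sat(p & a) = {t0}
E[a U (p & a)]: least fixpoint, start Z0 = Sat((p & a)) = {t0}, add states in Sat(a) with some successor in Z. Already a fixed point.
Sat(E[a U (p & a)]) = {t0}
|Sat(E[a U (p & a)])| = |{t0}| = 1.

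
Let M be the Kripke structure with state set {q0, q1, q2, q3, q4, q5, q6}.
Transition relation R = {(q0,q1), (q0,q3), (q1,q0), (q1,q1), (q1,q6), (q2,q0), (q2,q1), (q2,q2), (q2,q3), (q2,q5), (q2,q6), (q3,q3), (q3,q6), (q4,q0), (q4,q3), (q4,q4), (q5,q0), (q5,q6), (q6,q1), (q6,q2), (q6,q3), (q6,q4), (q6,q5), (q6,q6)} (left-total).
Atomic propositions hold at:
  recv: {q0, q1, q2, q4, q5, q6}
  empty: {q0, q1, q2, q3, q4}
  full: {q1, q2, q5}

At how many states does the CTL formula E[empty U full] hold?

E[empty U full]: least fixpoint, start Z0 = Sat(full) = {q1, q2, q5}, add states in Sat(empty) with some successor in Z. Z1 = {q0, q1, q2, q5}; Z2 = {q0, q1, q2, q4, q5}; fixed.
Sat(E[empty U full]) = {q0, q1, q2, q4, q5}
|Sat(E[empty U full])| = |{q0, q1, q2, q4, q5}| = 5.

5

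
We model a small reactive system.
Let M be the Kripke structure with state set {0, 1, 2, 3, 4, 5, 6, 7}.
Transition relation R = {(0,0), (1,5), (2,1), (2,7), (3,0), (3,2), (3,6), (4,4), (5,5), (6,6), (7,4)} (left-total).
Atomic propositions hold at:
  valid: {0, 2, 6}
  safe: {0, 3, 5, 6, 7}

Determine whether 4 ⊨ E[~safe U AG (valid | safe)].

Sat(~safe) = {1, 2, 4}
Sat(valid | safe) = {0, 2, 3, 5, 6, 7}
AG (valid | safe): greatest fixpoint, start Z0 = {0, 2, 3, 5, 6, 7}, keep only states in Sat with every successor in Z. Z1 = {0, 3, 5, 6}; Z2 = {0, 5, 6}; fixed.
Sat(AG (valid | safe)) = {0, 5, 6}
E[~safe U AG (valid | safe)]: least fixpoint, start Z0 = Sat(AG (valid | safe)) = {0, 5, 6}, add states in Sat(~safe) with some successor in Z. Z1 = {0, 1, 5, 6}; Z2 = {0, 1, 2, 5, 6}; fixed.
Sat(E[~safe U AG (valid | safe)]) = {0, 1, 2, 5, 6}
4 ∉ Sat(E[~safe U AG (valid | safe)]) = {0, 1, 2, 5, 6}, so the formula does not hold at 4.

No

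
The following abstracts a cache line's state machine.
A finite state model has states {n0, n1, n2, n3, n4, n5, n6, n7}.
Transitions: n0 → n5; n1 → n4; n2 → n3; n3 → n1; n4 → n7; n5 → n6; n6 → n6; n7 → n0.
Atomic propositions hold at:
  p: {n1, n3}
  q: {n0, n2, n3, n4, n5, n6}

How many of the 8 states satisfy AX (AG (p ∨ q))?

4

Sat(p ∨ q) = {n0, n1, n2, n3, n4, n5, n6}
AG (p ∨ q): greatest fixpoint, start Z0 = {n0, n1, n2, n3, n4, n5, n6}, keep only states in Sat with every successor in Z. Z1 = {n0, n1, n2, n3, n5, n6}; Z2 = {n0, n2, n3, n5, n6}; Z3 = {n0, n2, n5, n6}; Z4 = {n0, n5, n6}; fixed.
Sat(AG (p ∨ q)) = {n0, n5, n6}
Sat(AX (AG (p ∨ q))) = {s : every successor in {n0, n5, n6}} = {n0, n5, n6, n7}
|Sat(AX (AG (p ∨ q)))| = |{n0, n5, n6, n7}| = 4.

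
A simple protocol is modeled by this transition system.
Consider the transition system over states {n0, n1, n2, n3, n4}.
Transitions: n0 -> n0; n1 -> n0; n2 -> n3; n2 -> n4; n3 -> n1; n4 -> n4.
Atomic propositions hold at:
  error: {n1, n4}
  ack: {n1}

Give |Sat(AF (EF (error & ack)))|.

Sat(error & ack) = {n1}
EF (error & ack): least fixpoint, start Z0 = {n1}, add states with some successor in Z. Z1 = {n1, n3}; Z2 = {n1, n2, n3}; fixed.
Sat(EF (error & ack)) = {n1, n2, n3}
AF (EF (error & ack)): least fixpoint, start Z0 = {n1, n2, n3}, add states with every successor in Z. Already a fixed point.
Sat(AF (EF (error & ack))) = {n1, n2, n3}
|Sat(AF (EF (error & ack)))| = |{n1, n2, n3}| = 3.

3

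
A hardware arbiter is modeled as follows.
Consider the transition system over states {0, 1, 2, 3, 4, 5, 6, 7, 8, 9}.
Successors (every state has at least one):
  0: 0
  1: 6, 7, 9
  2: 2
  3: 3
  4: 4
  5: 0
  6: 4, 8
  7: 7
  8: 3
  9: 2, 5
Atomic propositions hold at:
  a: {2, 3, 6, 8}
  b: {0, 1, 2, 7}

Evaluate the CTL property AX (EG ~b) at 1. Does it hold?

No

Sat(~b) = {3, 4, 5, 6, 8, 9}
EG ~b: greatest fixpoint, start Z0 = {3, 4, 5, 6, 8, 9}, keep only states in Sat with some successor in Z. Z1 = {3, 4, 6, 8, 9}; Z2 = {3, 4, 6, 8}; fixed.
Sat(EG ~b) = {3, 4, 6, 8}
Sat(AX (EG ~b)) = {s : every successor in {3, 4, 6, 8}} = {3, 4, 6, 8}
1 ∉ Sat(AX (EG ~b)) = {3, 4, 6, 8}, so the formula does not hold at 1.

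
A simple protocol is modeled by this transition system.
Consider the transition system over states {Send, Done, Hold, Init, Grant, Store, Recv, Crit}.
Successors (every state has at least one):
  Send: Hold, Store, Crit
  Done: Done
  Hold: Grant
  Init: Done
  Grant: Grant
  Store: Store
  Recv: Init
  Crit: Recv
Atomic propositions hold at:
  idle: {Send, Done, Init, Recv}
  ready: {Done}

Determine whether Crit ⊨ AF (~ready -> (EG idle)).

Yes

Sat(~ready) = {Send, Hold, Init, Grant, Store, Recv, Crit}
EG idle: greatest fixpoint, start Z0 = {Send, Done, Init, Recv}, keep only states in Sat with some successor in Z. Z1 = {Done, Init, Recv}; fixed.
Sat(EG idle) = {Done, Init, Recv}
Sat(~ready -> (EG idle)) = {Done, Init, Recv}
AF (~ready -> (EG idle)): least fixpoint, start Z0 = {Done, Init, Recv}, add states with every successor in Z. Z1 = {Done, Init, Recv, Crit}; fixed.
Sat(AF (~ready -> (EG idle))) = {Done, Init, Recv, Crit}
Crit ∈ Sat(AF (~ready -> (EG idle))) = {Done, Init, Recv, Crit}, so the formula holds at Crit.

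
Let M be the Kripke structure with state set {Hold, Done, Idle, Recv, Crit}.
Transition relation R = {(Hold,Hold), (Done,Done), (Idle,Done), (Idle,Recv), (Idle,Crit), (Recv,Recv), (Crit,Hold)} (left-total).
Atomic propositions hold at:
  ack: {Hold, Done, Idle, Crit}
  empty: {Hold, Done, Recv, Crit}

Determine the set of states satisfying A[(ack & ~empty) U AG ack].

{Hold, Done, Crit}

Sat(~empty) = {Idle}
Sat(ack & ~empty) = {Idle}
AG ack: greatest fixpoint, start Z0 = {Hold, Done, Idle, Crit}, keep only states in Sat with every successor in Z. Z1 = {Hold, Done, Crit}; fixed.
Sat(AG ack) = {Hold, Done, Crit}
A[(ack & ~empty) U AG ack]: least fixpoint, start Z0 = Sat(AG ack) = {Hold, Done, Crit}, add states in Sat(ack & ~empty) with every successor in Z. Already a fixed point.
Sat(A[(ack & ~empty) U AG ack]) = {Hold, Done, Crit}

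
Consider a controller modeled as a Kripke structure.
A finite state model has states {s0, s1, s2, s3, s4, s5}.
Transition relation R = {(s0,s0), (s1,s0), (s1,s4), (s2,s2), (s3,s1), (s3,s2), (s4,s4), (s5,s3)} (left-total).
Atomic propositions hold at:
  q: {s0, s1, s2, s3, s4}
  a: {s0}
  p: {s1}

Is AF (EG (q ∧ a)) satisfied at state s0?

Yes

Sat(q ∧ a) = {s0}
EG (q ∧ a): greatest fixpoint, start Z0 = {s0}, keep only states in Sat with some successor in Z. Already a fixed point.
Sat(EG (q ∧ a)) = {s0}
AF (EG (q ∧ a)): least fixpoint, start Z0 = {s0}, add states with every successor in Z. Already a fixed point.
Sat(AF (EG (q ∧ a))) = {s0}
s0 ∈ Sat(AF (EG (q ∧ a))) = {s0}, so the formula holds at s0.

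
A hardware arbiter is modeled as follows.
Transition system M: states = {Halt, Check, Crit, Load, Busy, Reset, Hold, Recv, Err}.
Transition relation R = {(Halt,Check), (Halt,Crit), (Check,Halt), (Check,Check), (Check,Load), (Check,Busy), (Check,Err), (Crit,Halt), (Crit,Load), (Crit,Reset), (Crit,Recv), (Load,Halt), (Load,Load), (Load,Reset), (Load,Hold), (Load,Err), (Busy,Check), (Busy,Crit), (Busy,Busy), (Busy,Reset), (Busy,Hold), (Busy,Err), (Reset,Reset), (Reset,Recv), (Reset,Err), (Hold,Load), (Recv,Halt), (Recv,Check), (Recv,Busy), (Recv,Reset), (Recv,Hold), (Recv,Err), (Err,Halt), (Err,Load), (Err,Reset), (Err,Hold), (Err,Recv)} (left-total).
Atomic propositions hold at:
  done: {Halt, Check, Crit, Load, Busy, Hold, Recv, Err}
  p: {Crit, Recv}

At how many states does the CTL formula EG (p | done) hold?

Sat(p | done) = {Halt, Check, Crit, Load, Busy, Hold, Recv, Err}
EG (p | done): greatest fixpoint, start Z0 = {Halt, Check, Crit, Load, Busy, Hold, Recv, Err}, keep only states in Sat with some successor in Z. Already a fixed point.
Sat(EG (p | done)) = {Halt, Check, Crit, Load, Busy, Hold, Recv, Err}
|Sat(EG (p | done))| = |{Halt, Check, Crit, Load, Busy, Hold, Recv, Err}| = 8.

8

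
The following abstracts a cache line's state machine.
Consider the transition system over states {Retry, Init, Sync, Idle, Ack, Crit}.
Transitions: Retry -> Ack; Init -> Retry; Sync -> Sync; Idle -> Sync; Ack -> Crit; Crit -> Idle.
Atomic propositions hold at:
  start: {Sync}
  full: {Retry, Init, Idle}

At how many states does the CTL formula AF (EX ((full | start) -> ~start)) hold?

Sat(full | start) = {Retry, Init, Sync, Idle}
Sat(~start) = {Retry, Init, Idle, Ack, Crit}
Sat((full | start) -> ~start) = {Retry, Init, Idle, Ack, Crit}
Sat(EX ((full | start) -> ~start)) = {s : some successor in {Retry, Init, Idle, Ack, Crit}} = {Retry, Init, Ack, Crit}
AF (EX ((full | start) -> ~start)): least fixpoint, start Z0 = {Retry, Init, Ack, Crit}, add states with every successor in Z. Already a fixed point.
Sat(AF (EX ((full | start) -> ~start))) = {Retry, Init, Ack, Crit}
|Sat(AF (EX ((full | start) -> ~start)))| = |{Retry, Init, Ack, Crit}| = 4.

4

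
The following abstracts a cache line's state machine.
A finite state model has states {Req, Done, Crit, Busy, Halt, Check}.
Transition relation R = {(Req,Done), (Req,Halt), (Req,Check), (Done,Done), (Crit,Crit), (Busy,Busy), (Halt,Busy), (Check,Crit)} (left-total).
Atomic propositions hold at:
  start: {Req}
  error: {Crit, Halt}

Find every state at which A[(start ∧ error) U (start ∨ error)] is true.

Sat(start ∧ error) = ∅
Sat(start ∨ error) = {Req, Crit, Halt}
A[(start ∧ error) U (start ∨ error)]: least fixpoint, start Z0 = Sat((start ∨ error)) = {Req, Crit, Halt}, add states in Sat(start ∧ error) with every successor in Z. Already a fixed point.
Sat(A[(start ∧ error) U (start ∨ error)]) = {Req, Crit, Halt}

{Req, Crit, Halt}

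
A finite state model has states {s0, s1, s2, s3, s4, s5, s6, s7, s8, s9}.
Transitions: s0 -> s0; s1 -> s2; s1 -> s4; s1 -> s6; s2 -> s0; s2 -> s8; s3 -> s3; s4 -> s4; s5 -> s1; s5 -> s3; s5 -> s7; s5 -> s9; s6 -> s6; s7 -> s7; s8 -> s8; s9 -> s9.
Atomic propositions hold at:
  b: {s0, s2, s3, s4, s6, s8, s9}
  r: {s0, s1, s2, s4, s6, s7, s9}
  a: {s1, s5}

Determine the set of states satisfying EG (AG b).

{s0, s2, s3, s4, s6, s8, s9}

AG b: greatest fixpoint, start Z0 = {s0, s2, s3, s4, s6, s8, s9}, keep only states in Sat with every successor in Z. Already a fixed point.
Sat(AG b) = {s0, s2, s3, s4, s6, s8, s9}
EG (AG b): greatest fixpoint, start Z0 = {s0, s2, s3, s4, s6, s8, s9}, keep only states in Sat with some successor in Z. Already a fixed point.
Sat(EG (AG b)) = {s0, s2, s3, s4, s6, s8, s9}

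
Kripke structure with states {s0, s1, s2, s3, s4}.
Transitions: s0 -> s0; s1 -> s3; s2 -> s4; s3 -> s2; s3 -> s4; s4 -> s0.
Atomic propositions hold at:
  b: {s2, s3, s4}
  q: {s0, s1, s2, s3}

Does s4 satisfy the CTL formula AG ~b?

No

Sat(~b) = {s0, s1}
AG ~b: greatest fixpoint, start Z0 = {s0, s1}, keep only states in Sat with every successor in Z. Z1 = {s0}; fixed.
Sat(AG ~b) = {s0}
s4 ∉ Sat(AG ~b) = {s0}, so the formula does not hold at s4.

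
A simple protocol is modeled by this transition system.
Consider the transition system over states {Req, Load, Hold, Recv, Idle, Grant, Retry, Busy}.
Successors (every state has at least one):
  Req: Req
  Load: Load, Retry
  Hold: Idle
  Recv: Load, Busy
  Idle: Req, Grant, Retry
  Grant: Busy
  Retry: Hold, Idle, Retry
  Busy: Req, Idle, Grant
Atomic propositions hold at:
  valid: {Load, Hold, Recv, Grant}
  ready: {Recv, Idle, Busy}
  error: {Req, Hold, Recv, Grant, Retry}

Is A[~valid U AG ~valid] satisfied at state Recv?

Sat(~valid) = {Req, Idle, Retry, Busy}
AG ~valid: greatest fixpoint, start Z0 = {Req, Idle, Retry, Busy}, keep only states in Sat with every successor in Z. Z1 = {Req}; fixed.
Sat(AG ~valid) = {Req}
A[~valid U AG ~valid]: least fixpoint, start Z0 = Sat(AG ~valid) = {Req}, add states in Sat(~valid) with every successor in Z. Already a fixed point.
Sat(A[~valid U AG ~valid]) = {Req}
Recv ∉ Sat(A[~valid U AG ~valid]) = {Req}, so the formula does not hold at Recv.

No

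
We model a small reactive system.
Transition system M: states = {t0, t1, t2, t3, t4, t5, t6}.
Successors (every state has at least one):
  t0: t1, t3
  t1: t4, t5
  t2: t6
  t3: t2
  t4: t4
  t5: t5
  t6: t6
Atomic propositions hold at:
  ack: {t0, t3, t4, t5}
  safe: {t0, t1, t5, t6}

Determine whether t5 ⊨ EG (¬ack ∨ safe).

Yes

Sat(¬ack) = {t1, t2, t6}
Sat(¬ack ∨ safe) = {t0, t1, t2, t5, t6}
EG (¬ack ∨ safe): greatest fixpoint, start Z0 = {t0, t1, t2, t5, t6}, keep only states in Sat with some successor in Z. Already a fixed point.
Sat(EG (¬ack ∨ safe)) = {t0, t1, t2, t5, t6}
t5 ∈ Sat(EG (¬ack ∨ safe)) = {t0, t1, t2, t5, t6}, so the formula holds at t5.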